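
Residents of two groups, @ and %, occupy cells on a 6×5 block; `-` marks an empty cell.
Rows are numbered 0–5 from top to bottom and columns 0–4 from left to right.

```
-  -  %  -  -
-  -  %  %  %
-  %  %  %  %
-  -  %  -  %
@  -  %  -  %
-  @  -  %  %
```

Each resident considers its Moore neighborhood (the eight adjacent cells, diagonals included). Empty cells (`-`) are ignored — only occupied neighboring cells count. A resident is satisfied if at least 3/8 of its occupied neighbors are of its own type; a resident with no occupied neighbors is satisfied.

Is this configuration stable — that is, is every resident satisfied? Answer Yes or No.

Yes

(0,2)% 2/2 ok
(1,2)% 5/5 ok
(1,3)% 6/6 ok
(1,4)% 3/3 ok
(2,1)% 3/3 ok
(2,2)% 5/5 ok
(2,3)% 7/7 ok
(2,4)% 4/4 ok
(3,2)% 4/4 ok
(3,4)% 3/3 ok
(4,0)@ 1/1 ok
(4,2)% 2/3 ok
(4,4)% 3/3 ok
(5,1)@ 1/2 ok
(5,3)% 3/3 ok
(5,4)% 2/2 ok
All meet the threshold, so the configuration is stable.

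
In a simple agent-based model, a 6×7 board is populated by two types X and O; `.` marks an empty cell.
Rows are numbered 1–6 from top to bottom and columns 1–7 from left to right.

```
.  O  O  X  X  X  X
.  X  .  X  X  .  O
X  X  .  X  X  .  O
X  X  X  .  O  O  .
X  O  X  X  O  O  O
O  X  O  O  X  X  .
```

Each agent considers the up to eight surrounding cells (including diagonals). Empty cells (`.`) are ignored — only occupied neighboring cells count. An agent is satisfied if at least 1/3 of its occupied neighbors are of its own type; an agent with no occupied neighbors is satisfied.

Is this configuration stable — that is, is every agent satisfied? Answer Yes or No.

(1,2)O 1/2 satisfied
(1,3)O 1/4 not
(1,4)X 3/4 satisfied
(1,5)X 4/4 satisfied
(1,6)X 3/4 satisfied
(1,7)X 1/2 satisfied
(2,2)X 2/4 satisfied
(2,4)X 5/6 satisfied
(2,5)X 6/6 satisfied
(2,7)O 1/3 satisfied
(3,1)X 4/4 satisfied
(3,2)X 5/5 satisfied
(3,4)X 4/5 satisfied
(3,5)X 3/5 satisfied
(3,7)O 2/2 satisfied
(4,1)X 4/5 satisfied
(4,2)X 6/7 satisfied
(4,3)X 5/6 satisfied
(4,5)O 3/6 satisfied
(4,6)O 5/6 satisfied
(5,1)X 3/5 satisfied
(5,2)O 2/8 not
(5,3)X 4/7 satisfied
(5,4)X 3/7 satisfied
(5,5)O 4/7 satisfied
(5,6)O 4/6 satisfied
(5,7)O 2/3 satisfied
(6,1)O 1/3 satisfied
(6,2)X 2/5 satisfied
(6,3)O 2/5 satisfied
(6,4)O 2/5 satisfied
(6,5)X 2/5 satisfied
(6,6)X 1/4 not
For instance (1,3) has only 1/4 same-type neighbors, below 1/3.

No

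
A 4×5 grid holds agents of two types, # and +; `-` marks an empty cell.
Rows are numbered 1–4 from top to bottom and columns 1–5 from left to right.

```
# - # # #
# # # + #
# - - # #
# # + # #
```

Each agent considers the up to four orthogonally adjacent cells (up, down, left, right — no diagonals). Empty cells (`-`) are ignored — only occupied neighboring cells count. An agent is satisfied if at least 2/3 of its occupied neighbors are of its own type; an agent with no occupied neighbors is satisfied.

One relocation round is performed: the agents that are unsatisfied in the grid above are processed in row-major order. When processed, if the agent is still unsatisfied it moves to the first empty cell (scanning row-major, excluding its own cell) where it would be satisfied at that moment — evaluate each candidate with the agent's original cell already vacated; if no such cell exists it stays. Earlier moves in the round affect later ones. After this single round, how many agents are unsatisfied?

Initially unsatisfied (in order): (2,4), (4,2), (4,3).
  (2,4): no empty cell satisfies it; stays.
  (4,2) → (1,2).
  (4,3): no empty cell satisfies it; stays.
Resulting grid:
# # # # #
# # # + #
# - - # #
# - + # #
Unsatisfied now: (2,4), (4,3).

2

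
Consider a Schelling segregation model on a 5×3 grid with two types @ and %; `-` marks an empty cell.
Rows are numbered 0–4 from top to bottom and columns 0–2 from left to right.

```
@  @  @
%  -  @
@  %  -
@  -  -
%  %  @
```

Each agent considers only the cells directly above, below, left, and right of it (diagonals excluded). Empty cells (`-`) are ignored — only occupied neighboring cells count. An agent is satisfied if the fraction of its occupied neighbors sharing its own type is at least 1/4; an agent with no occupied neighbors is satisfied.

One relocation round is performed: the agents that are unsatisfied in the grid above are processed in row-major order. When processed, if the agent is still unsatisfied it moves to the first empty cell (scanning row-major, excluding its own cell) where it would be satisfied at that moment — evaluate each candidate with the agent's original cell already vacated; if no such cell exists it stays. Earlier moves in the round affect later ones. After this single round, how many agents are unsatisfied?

0

Initially unsatisfied (in order): (1,0), (2,1), (4,2).
  (1,0) → (1,1).
  (2,1): now satisfied by earlier moves; stays.
  (4,2) → (1,0).
Resulting grid:
@ @ @
@ % @
@ % -
@ - -
% % -
All satisfied now.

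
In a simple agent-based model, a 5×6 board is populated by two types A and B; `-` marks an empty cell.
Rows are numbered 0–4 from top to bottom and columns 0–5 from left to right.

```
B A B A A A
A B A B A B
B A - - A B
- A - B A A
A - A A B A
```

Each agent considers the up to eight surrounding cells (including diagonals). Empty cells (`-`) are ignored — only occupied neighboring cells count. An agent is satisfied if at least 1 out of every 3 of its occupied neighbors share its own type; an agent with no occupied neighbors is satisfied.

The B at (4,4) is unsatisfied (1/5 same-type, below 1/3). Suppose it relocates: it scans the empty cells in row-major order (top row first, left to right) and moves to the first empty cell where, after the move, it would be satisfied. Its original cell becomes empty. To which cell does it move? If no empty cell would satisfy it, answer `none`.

(2,2)

Vacating (4,4). Empty cells in order:
  (2,2): 3/6 same-type → satisfied — stop here.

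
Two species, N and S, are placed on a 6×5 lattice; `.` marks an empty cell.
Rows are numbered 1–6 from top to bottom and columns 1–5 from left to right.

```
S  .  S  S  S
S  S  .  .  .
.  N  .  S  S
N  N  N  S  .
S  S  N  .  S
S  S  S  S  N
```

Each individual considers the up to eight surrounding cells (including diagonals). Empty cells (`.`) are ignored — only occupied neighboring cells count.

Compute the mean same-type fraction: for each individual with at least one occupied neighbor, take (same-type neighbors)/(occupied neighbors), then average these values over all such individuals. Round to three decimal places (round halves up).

0.684

(1,1)S 2/2
(1,3)S 2/2
(1,4)S 2/2
(1,5)S 1/1
(2,1)S 2/3
(2,2)S 3/4
(3,2)N 3/5
(3,4)S 2/3
(3,5)S 2/2
(4,1)N 2/4
(4,2)N 4/6
(4,3)N 3/6
(4,4)S 3/5
(5,1)S 3/5
(5,2)S 4/8
(5,3)N 2/7
(5,5)S 2/3
(6,1)S 3/3
(6,2)S 4/5
(6,3)S 3/4
(6,4)S 2/4
(6,5)N 0/2
Sum over 22 individuals: 2/2 + 2/2 + 2/2 + 1/1 + 2/3 + 3/4 + 3/5 + 2/3 + 2/2 + 2/4 + 4/6 + 3/6 + 3/5 + 3/5 + 4/8 + 2/7 + 2/3 + 3/3 + 4/5 + 3/4 + 2/4 + 0/2 = 3161/210; mean = 3161/210 ÷ 22 = 3161/4620 = 0.684199… → 0.684.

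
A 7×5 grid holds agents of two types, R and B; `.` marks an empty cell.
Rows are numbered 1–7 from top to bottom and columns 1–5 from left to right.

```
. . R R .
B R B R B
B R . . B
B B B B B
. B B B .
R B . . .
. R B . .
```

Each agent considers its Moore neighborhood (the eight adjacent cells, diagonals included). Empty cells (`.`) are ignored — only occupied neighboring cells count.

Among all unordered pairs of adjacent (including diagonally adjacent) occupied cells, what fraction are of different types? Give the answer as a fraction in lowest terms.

19/49

Scan each occupied cell's neighbors to the right and below (and the two forward diagonals) so each pair is counted once.
From row 1: 3 unlike of 7 pairs (running 3/7).
From row 2: 8 unlike of 11 pairs (running 11/18).
From row 3: 4 unlike of 8 pairs (running 15/26).
From row 4: 0 unlike of 13 pairs (running 15/39).
From row 5: 1 unlike of 5 pairs (running 16/44).
From row 6: 2 unlike of 4 pairs (running 18/48).
From row 7: 1 unlike of 1 pairs (running 19/49).
Total adjacent occupied pairs: 49; unlike-type pairs: 19.
19/49 is already in lowest terms.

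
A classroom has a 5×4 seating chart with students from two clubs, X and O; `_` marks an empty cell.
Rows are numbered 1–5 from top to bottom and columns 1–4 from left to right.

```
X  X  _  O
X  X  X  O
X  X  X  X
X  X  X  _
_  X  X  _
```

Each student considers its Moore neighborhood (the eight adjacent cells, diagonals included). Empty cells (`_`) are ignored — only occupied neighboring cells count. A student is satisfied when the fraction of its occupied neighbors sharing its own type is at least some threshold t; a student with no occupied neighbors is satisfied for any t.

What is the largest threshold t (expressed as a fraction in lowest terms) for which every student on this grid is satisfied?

Row 1: (1,1)X 3/3 · (1,2)X 4/4 · (1,4)O 1/2
Row 2: (2,1)X 5/5 · (2,2)X 7/7 · (2,3)X 5/7 · (2,4)O 1/4
Row 3: (3,1)X 5/5 · (3,2)X 8/8 · (3,3)X 6/7 · (3,4)X 3/4
Row 4: (4,1)X 4/4 · (4,2)X 7/7 · (4,3)X 6/6
Row 5: (5,2)X 4/4 · (5,3)X 3/3
The smallest same-type fraction is 1/4 at (2,4), which reduces to 1/4. Any threshold above that leaves this student unsatisfied.

1/4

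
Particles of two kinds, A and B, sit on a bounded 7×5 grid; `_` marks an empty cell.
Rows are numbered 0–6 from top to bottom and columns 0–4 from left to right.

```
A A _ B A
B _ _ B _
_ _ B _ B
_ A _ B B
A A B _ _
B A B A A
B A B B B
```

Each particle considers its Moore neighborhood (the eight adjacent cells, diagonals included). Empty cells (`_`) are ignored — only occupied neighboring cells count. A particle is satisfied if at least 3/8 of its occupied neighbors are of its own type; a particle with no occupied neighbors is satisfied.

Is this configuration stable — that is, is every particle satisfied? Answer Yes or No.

Row 0: (0,0)A 1/2 ✓ · (0,1)A 1/2 ✓ · (0,3)B 1/2 ✓ · (0,4)A 0/2 ✗
Row 1: (1,0)B 0/2 ✗ · (1,3)B 3/4 ✓
Row 2: (2,2)B 2/3 ✓ · (2,4)B 3/3 ✓
Row 3: (3,1)A 2/4 ✓ · (3,3)B 4/4 ✓ · (3,4)B 2/2 ✓
Row 4: (4,0)A 3/4 ✓ · (4,1)A 3/6 ✓ · (4,2)B 2/6 ✗
Row 5: (5,0)B 1/5 ✗ · (5,1)A 3/8 ✓ · (5,2)B 3/7 ✓ · (5,3)A 1/6 ✗ · (5,4)A 1/3 ✗
Row 6: (6,0)B 1/3 ✗ · (6,1)A 1/5 ✗ · (6,2)B 2/5 ✓ · (6,3)B 3/5 ✓ · (6,4)B 1/3 ✗
For instance (0,4) has only 0/2 same-type neighbors, below 3/8.

No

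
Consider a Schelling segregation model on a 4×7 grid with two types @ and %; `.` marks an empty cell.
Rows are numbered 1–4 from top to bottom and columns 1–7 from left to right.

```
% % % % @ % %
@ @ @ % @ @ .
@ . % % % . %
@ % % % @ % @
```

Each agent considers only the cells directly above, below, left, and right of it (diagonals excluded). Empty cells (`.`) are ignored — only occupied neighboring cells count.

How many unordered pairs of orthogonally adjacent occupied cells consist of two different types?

Scan each occupied cell's neighbors to the right and below so each pair is counted once.
Row 1: %(1,1)–%(1,2)= %(1,1)–@(2,1)≠ %(1,2)–%(1,3)= %(1,2)–@(2,2)≠ %(1,3)–%(1,4)= %(1,3)–@(2,3)≠ %(1,4)–@(1,5)≠ %(1,4)–%(2,4)= @(1,5)–%(1,6)≠ @(1,5)–@(2,5)= %(1,6)–%(1,7)= %(1,6)–@(2,6)≠  → 6/12 unlike.
Row 2: @(2,1)–@(2,2)= @(2,1)–@(3,1)= @(2,2)–@(2,3)= @(2,3)–%(2,4)≠ @(2,3)–%(3,3)≠ %(2,4)–@(2,5)≠ %(2,4)–%(3,4)= @(2,5)–@(2,6)= @(2,5)–%(3,5)≠  → 4/9 unlike.
Row 3: @(3,1)–@(4,1)= %(3,3)–%(3,4)= %(3,3)–%(4,3)= %(3,4)–%(3,5)= %(3,4)–%(4,4)= %(3,5)–@(4,5)≠ %(3,7)–@(4,7)≠  → 2/7 unlike.
Row 4: @(4,1)–%(4,2)≠ %(4,2)–%(4,3)= %(4,3)–%(4,4)= %(4,4)–@(4,5)≠ @(4,5)–%(4,6)≠ %(4,6)–@(4,7)≠  → 4/6 unlike.
Total adjacent occupied pairs: 34; unlike-type pairs: 16.

16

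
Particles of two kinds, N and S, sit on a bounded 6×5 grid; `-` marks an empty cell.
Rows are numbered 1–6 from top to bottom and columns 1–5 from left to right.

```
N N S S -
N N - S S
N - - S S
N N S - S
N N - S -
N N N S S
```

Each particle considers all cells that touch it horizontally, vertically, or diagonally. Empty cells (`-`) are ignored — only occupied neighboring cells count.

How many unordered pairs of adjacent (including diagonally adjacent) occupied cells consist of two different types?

6

Scan each occupied cell's neighbors to the right and below (and the two forward diagonals) so each pair is counted once.
Row 1: N(1,1)–N(1,2)= N(1,1)–N(2,1)= N(1,1)–N(2,2)= N(1,2)–S(1,3)≠ N(1,2)–N(2,2)= N(1,2)–N(2,1)= S(1,3)–S(1,4)= S(1,3)–S(2,4)= S(1,3)–N(2,2)≠ S(1,4)–S(2,4)= S(1,4)–S(2,5)=  → 2/11 unlike.
Row 2: N(2,1)–N(2,2)= N(2,1)–N(3,1)= N(2,2)–N(3,1)= S(2,4)–S(2,5)= S(2,4)–S(3,4)= S(2,4)–S(3,5)= S(2,5)–S(3,5)= S(2,5)–S(3,4)=  → 0/8 unlike.
Row 3: N(3,1)–N(4,1)= N(3,1)–N(4,2)= S(3,4)–S(3,5)= S(3,4)–S(4,5)= S(3,4)–S(4,3)= S(3,5)–S(4,5)=  → 0/6 unlike.
Row 4: N(4,1)–N(4,2)= N(4,1)–N(5,1)= N(4,1)–N(5,2)= N(4,2)–S(4,3)≠ N(4,2)–N(5,2)= N(4,2)–N(5,1)= S(4,3)–S(5,4)= S(4,3)–N(5,2)≠ S(4,5)–S(5,4)=  → 2/9 unlike.
Row 5: N(5,1)–N(5,2)= N(5,1)–N(6,1)= N(5,1)–N(6,2)= N(5,2)–N(6,2)= N(5,2)–N(6,3)= N(5,2)–N(6,1)= S(5,4)–S(6,4)= S(5,4)–S(6,5)= S(5,4)–N(6,3)≠  → 1/9 unlike.
Row 6: N(6,1)–N(6,2)= N(6,2)–N(6,3)= N(6,3)–S(6,4)≠ S(6,4)–S(6,5)=  → 1/4 unlike.
Total adjacent occupied pairs: 47; unlike-type pairs: 6.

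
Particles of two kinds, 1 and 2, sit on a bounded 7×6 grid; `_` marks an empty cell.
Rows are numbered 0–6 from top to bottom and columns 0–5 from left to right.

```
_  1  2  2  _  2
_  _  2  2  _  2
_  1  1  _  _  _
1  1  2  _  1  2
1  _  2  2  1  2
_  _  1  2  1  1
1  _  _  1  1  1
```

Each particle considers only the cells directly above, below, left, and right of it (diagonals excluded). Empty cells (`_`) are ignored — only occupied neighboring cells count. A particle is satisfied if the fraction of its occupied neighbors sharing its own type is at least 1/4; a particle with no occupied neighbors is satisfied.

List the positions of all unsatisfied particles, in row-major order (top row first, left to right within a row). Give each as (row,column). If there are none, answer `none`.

Row 0: (0,1)1 0/1 not · (0,2)2 2/3 satisfied · (0,3)2 2/2 satisfied · (0,5)2 1/1 satisfied
Row 1: (1,2)2 2/3 satisfied · (1,3)2 2/2 satisfied · (1,5)2 1/1 satisfied
Row 2: (2,1)1 2/2 satisfied · (2,2)1 1/3 satisfied
Row 3: (3,0)1 2/2 satisfied · (3,1)1 2/3 satisfied · (3,2)2 1/3 satisfied · (3,4)1 1/2 satisfied · (3,5)2 1/2 satisfied
Row 4: (4,0)1 1/1 satisfied · (4,2)2 2/3 satisfied · (4,3)2 2/3 satisfied · (4,4)1 2/4 satisfied · (4,5)2 1/3 satisfied
Row 5: (5,2)1 0/2 not · (5,3)2 1/4 satisfied · (5,4)1 3/4 satisfied · (5,5)1 2/3 satisfied
Row 6: (6,0)1 0/0 satisfied · (6,3)1 1/2 satisfied · (6,4)1 3/3 satisfied · (6,5)1 2/2 satisfied

(0,1), (5,2)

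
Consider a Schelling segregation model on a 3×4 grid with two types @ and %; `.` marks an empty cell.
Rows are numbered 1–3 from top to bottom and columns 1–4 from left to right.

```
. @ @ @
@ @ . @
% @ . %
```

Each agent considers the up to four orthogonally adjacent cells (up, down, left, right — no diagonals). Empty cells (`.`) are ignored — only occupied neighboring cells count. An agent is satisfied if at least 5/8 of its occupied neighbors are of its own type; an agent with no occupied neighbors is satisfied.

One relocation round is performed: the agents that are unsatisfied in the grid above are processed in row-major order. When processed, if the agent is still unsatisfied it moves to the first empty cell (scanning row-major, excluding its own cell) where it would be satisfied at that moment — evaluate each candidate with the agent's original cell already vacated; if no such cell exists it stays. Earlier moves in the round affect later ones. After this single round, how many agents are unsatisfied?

1

Initially unsatisfied (in order): (2,1), (2,4), (3,1), (3,2), (3,4).
  (2,1) → (1,1).
  (2,4) → (2,1).
  (3,1): no empty cell satisfies it; stays.
  (3,2) → (2,3).
  (3,4): now satisfied by earlier moves; stays.
Resulting grid:
@ @ @ @
@ @ @ .
% . . %
Unsatisfied now: (3,1).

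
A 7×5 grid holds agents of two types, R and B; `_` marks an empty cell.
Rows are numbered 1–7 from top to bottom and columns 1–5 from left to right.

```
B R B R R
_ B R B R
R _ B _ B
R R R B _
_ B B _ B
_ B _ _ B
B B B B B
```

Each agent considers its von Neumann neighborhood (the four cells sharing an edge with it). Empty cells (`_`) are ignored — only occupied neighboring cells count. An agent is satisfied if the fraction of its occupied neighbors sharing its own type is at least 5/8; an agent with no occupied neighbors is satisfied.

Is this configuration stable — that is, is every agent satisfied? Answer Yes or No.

No

(1,1)B 0/1 unhappy
(1,2)R 0/3 unhappy
(1,3)B 0/3 unhappy
(1,4)R 1/3 unhappy
(1,5)R 2/2 ok
(2,2)B 0/2 unhappy
(2,3)R 0/4 unhappy
(2,4)B 0/3 unhappy
(2,5)R 1/3 unhappy
(3,1)R 1/1 ok
(3,3)B 0/2 unhappy
(3,5)B 0/1 unhappy
(4,1)R 2/2 ok
(4,2)R 2/3 ok
(4,3)R 1/4 unhappy
(4,4)B 0/1 unhappy
(5,2)B 2/3 ok
(5,3)B 1/2 unhappy
(5,5)B 1/1 ok
(6,2)B 2/2 ok
(6,5)B 2/2 ok
(7,1)B 1/1 ok
(7,2)B 3/3 ok
(7,3)B 2/2 ok
(7,4)B 2/2 ok
(7,5)B 2/2 ok
For instance (1,1) has only 0/1 same-type neighbors, below 5/8.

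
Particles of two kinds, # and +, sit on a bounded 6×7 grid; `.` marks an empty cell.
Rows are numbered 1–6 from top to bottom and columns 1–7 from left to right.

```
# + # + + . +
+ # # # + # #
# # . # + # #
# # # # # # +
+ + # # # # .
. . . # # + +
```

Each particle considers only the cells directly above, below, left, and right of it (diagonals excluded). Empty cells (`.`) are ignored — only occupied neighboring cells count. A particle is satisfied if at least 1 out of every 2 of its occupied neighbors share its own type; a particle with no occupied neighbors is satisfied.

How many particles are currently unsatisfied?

10

Row 1: (1,1)# 0/2 not · (1,2)+ 0/3 not · (1,3)# 1/3 not · (1,4)+ 1/3 not · (1,5)+ 2/2 satisfied · (1,7)+ 0/1 not
Row 2: (2,1)+ 0/3 not · (2,2)# 2/4 satisfied · (2,3)# 3/3 satisfied · (2,4)# 2/4 satisfied · (2,5)+ 2/4 satisfied · (2,6)# 2/3 satisfied · (2,7)# 2/3 satisfied
Row 3: (3,1)# 2/3 satisfied · (3,2)# 3/3 satisfied · (3,4)# 2/3 satisfied · (3,5)+ 1/4 not · (3,6)# 3/4 satisfied · (3,7)# 2/3 satisfied
Row 4: (4,1)# 2/3 satisfied · (4,2)# 3/4 satisfied · (4,3)# 3/3 satisfied · (4,4)# 4/4 satisfied · (4,5)# 3/4 satisfied · (4,6)# 3/4 satisfied · (4,7)+ 0/2 not
Row 5: (5,1)+ 1/2 satisfied · (5,2)+ 1/3 not · (5,3)# 2/3 satisfied · (5,4)# 4/4 satisfied · (5,5)# 4/4 satisfied · (5,6)# 2/3 satisfied
Row 6: (6,4)# 2/2 satisfied · (6,5)# 2/3 satisfied · (6,6)+ 1/3 not · (6,7)+ 1/1 satisfied
Unsatisfied: (1,1), (1,2), (1,3), (1,4), (1,7), (2,1), (3,5), (4,7), (5,2), (6,6) — 10 in total.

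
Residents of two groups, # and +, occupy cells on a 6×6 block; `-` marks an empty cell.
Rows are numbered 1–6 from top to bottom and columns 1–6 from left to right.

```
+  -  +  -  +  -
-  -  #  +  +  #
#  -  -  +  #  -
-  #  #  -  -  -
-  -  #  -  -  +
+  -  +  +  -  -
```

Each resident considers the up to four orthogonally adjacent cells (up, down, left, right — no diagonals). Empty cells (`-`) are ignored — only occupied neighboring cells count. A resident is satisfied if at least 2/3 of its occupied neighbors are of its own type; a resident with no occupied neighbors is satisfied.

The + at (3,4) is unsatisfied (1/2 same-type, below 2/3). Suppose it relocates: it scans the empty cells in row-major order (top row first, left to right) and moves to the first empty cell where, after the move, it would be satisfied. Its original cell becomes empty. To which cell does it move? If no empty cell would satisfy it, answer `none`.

Vacating (3,4). Empty cells in order:
  (1,2): 2/2 same-type → satisfied — stop here.

(1,2)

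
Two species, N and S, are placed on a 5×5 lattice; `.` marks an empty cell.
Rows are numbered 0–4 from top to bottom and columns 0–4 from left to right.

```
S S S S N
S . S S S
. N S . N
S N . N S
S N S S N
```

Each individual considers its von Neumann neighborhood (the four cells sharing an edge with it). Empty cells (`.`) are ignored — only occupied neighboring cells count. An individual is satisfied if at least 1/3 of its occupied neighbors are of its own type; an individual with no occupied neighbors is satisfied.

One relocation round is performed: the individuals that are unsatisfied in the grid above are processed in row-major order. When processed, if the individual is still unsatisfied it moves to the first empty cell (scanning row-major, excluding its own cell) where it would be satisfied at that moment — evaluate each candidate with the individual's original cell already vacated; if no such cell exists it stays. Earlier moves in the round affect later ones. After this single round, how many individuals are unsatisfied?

Initially unsatisfied (in order): (0,4), (2,4), (3,3), (3,4), (4,4).
  (0,4) → (2,0).
  (2,4) → (2,3).
  (3,3): now satisfied by earlier moves; stays.
  (3,4) → (0,4).
  (4,4) → (2,4).
Resulting grid:
S S S S S
S . S S S
N N S N N
S N . N .
S N S S .
All satisfied now.

0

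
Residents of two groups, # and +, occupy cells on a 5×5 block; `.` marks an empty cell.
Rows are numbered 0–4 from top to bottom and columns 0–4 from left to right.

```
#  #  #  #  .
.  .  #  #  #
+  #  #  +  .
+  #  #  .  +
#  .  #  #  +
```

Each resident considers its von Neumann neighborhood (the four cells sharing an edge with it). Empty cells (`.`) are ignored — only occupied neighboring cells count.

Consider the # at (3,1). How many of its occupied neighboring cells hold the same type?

Occupied neighbors of (3,1): (2,1)=#, (3,0)=+, (3,2)=#.
Same type (#): 2 of 3.

2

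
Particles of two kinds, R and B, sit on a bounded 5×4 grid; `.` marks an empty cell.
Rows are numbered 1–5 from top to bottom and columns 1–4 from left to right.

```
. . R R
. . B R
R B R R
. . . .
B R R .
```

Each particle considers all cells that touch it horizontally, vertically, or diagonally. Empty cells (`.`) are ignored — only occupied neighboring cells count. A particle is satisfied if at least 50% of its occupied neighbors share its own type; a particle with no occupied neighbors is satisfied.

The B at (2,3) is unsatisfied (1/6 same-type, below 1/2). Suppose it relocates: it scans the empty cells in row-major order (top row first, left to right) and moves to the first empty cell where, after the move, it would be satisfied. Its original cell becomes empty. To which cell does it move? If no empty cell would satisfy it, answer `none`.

Vacating (2,3). Empty cells in order:
  (1,1): 0/0 same-type → satisfied — stop here.

(1,1)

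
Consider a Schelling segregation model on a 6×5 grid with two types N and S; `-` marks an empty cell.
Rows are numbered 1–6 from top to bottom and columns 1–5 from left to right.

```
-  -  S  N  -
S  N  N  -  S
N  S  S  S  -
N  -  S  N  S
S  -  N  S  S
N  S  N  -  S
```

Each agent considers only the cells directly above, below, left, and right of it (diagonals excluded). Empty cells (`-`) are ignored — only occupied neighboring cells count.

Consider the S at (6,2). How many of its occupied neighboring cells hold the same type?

Occupied neighbors of (6,2): (6,1)=N, (6,3)=N.
Same type (S): 0 of 2.

0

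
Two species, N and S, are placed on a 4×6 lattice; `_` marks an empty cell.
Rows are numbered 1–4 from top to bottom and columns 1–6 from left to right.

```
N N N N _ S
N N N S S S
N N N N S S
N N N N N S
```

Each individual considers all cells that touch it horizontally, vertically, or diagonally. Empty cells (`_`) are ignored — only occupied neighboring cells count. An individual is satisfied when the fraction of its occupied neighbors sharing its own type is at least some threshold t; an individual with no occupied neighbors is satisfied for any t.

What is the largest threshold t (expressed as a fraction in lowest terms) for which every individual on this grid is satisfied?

2/7

(1,1)N 3/3
(1,2)N 5/5
(1,3)N 4/5
(1,4)N 2/4
(1,6)S 2/2
(2,1)N 5/5
(2,2)N 8/8
(2,3)N 7/8
(2,4)S 2/7
(2,5)S 5/7
(2,6)S 4/4
(3,1)N 5/5
(3,2)N 8/8
(3,3)N 7/8
(3,4)N 5/8
(3,5)S 5/8
(3,6)S 4/5
(4,1)N 3/3
(4,2)N 5/5
(4,3)N 5/5
(4,4)N 4/5
(4,5)N 2/5
(4,6)S 2/3
The smallest same-type fraction is 2/7 at (2,4), which reduces to 2/7. Any threshold above that leaves this individual unsatisfied.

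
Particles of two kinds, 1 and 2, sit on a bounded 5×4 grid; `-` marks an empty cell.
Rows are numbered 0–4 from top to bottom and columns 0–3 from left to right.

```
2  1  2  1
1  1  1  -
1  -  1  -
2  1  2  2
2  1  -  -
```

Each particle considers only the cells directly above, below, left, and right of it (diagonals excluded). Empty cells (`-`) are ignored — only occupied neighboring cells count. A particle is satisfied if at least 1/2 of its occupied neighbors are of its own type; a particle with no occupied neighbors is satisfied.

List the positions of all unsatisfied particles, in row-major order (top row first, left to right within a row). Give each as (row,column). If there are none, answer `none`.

(0,0), (0,1), (0,2), (0,3), (3,0), (3,1), (3,2)

(0,0)2 0/2 not
(0,1)1 1/3 not
(0,2)2 0/3 not
(0,3)1 0/1 not
(1,0)1 2/3 satisfied
(1,1)1 3/3 satisfied
(1,2)1 2/3 satisfied
(2,0)1 1/2 satisfied
(2,2)1 1/2 satisfied
(3,0)2 1/3 not
(3,1)1 1/3 not
(3,2)2 1/3 not
(3,3)2 1/1 satisfied
(4,0)2 1/2 satisfied
(4,1)1 1/2 satisfied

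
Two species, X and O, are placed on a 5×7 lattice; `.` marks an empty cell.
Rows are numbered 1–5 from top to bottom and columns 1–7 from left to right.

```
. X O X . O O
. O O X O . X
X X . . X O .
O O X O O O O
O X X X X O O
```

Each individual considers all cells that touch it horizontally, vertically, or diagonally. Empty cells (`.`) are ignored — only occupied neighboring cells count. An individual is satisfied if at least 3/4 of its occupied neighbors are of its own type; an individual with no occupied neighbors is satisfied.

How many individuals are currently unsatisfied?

Row 1: (1,2)X 0/3 unhappy · (1,3)O 2/5 unhappy · (1,4)X 1/4 unhappy · (1,6)O 2/3 unhappy · (1,7)O 1/2 unhappy
Row 2: (2,2)O 2/5 unhappy · (2,3)O 2/6 unhappy · (2,4)X 2/5 unhappy · (2,5)O 2/5 unhappy · (2,7)X 0/3 unhappy
Row 3: (3,1)X 1/4 unhappy · (3,2)X 2/6 unhappy · (3,5)X 1/6 unhappy · (3,6)O 4/6 unhappy
Row 4: (4,1)O 2/5 unhappy · (4,2)O 2/7 unhappy · (4,3)X 4/6 unhappy · (4,4)O 1/6 unhappy · (4,5)O 4/7 unhappy · (4,6)O 5/7 unhappy · (4,7)O 4/4 ok
Row 5: (5,1)O 2/3 unhappy · (5,2)X 2/5 unhappy · (5,3)X 3/5 unhappy · (5,4)X 3/5 unhappy · (5,5)X 1/5 unhappy · (5,6)O 4/5 ok · (5,7)O 3/3 ok
Unsatisfied: (1,2), (1,3), (1,4), (1,6), (1,7), (2,2), (2,3), (2,4), (2,5), (2,7), (3,1), (3,2), (3,5), (3,6), (4,1), (4,2), (4,3), (4,4), (4,5), (4,6), (5,1), (5,2), (5,3), (5,4), (5,5) — 25 in total.

25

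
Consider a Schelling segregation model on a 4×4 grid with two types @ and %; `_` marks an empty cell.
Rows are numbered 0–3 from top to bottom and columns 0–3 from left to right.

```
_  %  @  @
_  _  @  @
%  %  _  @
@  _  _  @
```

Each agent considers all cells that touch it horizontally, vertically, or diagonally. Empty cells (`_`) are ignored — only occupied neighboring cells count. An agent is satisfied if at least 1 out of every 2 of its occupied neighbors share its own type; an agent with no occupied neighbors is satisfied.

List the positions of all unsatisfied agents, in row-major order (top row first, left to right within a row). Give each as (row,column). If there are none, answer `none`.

(0,1), (2,1), (3,0)

(0,1)% 0/2 not
(0,2)@ 3/4 satisfied
(0,3)@ 3/3 satisfied
(1,2)@ 4/6 satisfied
(1,3)@ 4/4 satisfied
(2,0)% 1/2 satisfied
(2,1)% 1/3 not
(2,3)@ 3/3 satisfied
(3,0)@ 0/2 not
(3,3)@ 1/1 satisfied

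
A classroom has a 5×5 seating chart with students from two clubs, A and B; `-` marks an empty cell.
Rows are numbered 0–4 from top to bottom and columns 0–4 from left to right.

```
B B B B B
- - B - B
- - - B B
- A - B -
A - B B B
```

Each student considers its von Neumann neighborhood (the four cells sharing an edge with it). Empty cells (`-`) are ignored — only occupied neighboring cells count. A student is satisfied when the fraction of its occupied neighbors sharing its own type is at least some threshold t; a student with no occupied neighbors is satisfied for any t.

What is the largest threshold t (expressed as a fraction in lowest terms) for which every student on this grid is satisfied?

1/1

Row 0: (0,0)B 1/1 · (0,1)B 2/2 · (0,2)B 3/3 · (0,3)B 2/2 · (0,4)B 2/2
Row 1: (1,2)B 1/1 · (1,4)B 2/2
Row 2: (2,3)B 2/2 · (2,4)B 2/2
Row 3: (3,1)A — no occupied neighbors · (3,3)B 2/2
Row 4: (4,0)A — no occupied neighbors · (4,2)B 1/1 · (4,3)B 3/3 · (4,4)B 1/1
The smallest same-type fraction is 1/1 at (0,0), which reduces to 1/1. Any threshold above that leaves this student unsatisfied.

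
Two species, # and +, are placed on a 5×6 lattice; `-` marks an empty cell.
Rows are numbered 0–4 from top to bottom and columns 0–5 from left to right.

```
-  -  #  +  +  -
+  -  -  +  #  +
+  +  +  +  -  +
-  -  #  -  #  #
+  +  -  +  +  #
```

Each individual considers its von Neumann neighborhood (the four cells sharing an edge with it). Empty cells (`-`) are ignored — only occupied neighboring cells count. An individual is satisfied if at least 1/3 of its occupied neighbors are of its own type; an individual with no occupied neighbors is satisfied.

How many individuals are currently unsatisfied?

3

Row 0: (0,2)# 0/1 not · (0,3)+ 2/3 satisfied · (0,4)+ 1/2 satisfied
Row 1: (1,0)+ 1/1 satisfied · (1,3)+ 2/3 satisfied · (1,4)# 0/3 not · (1,5)+ 1/2 satisfied
Row 2: (2,0)+ 2/2 satisfied · (2,1)+ 2/2 satisfied · (2,2)+ 2/3 satisfied · (2,3)+ 2/2 satisfied · (2,5)+ 1/2 satisfied
Row 3: (3,2)# 0/1 not · (3,4)# 1/2 satisfied · (3,5)# 2/3 satisfied
Row 4: (4,0)+ 1/1 satisfied · (4,1)+ 1/1 satisfied · (4,3)+ 1/1 satisfied · (4,4)+ 1/3 satisfied · (4,5)# 1/2 satisfied
Unsatisfied: (0,2), (1,4), (3,2) — 3 in total.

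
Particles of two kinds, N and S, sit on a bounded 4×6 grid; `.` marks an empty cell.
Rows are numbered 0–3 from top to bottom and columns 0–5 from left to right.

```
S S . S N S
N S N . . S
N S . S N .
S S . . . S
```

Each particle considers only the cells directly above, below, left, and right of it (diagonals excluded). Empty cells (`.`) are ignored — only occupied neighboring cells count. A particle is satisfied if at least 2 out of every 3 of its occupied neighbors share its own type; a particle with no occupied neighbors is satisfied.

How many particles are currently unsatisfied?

11

Row 0: (0,0)S 1/2 not · (0,1)S 2/2 satisfied · (0,3)S 0/1 not · (0,4)N 0/2 not · (0,5)S 1/2 not
Row 1: (1,0)N 1/3 not · (1,1)S 2/4 not · (1,2)N 0/1 not · (1,5)S 1/1 satisfied
Row 2: (2,0)N 1/3 not · (2,1)S 2/3 satisfied · (2,3)S 0/1 not · (2,4)N 0/1 not
Row 3: (3,0)S 1/2 not · (3,1)S 2/2 satisfied · (3,5)S 0/0 satisfied
Unsatisfied: (0,0), (0,3), (0,4), (0,5), (1,0), (1,1), (1,2), (2,0), (2,3), (2,4), (3,0) — 11 in total.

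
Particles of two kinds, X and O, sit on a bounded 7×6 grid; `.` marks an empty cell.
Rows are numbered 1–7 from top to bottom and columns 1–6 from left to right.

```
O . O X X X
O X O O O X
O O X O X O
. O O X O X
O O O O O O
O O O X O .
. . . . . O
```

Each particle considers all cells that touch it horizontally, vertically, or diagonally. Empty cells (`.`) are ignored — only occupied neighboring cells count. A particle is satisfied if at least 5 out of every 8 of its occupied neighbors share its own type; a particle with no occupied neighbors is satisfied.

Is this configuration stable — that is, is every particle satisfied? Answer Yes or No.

(1,1)O 1/2 ✗
(1,3)O 2/4 ✗
(1,4)X 1/5 ✗
(1,5)X 3/5 ✗
(1,6)X 2/3 ✓
(2,1)O 3/4 ✓
(2,2)X 1/7 ✗
(2,3)O 4/7 ✗
(2,4)O 4/8 ✗
(2,5)O 3/8 ✗
(2,6)X 3/5 ✗
(3,1)O 3/4 ✓
(3,2)O 5/7 ✓
(3,3)X 2/8 ✗
(3,4)O 5/8 ✓
(3,5)X 3/8 ✗
(3,6)O 2/5 ✗
(4,2)O 6/7 ✓
(4,3)O 6/8 ✓
(4,4)X 2/8 ✗
(4,5)O 5/8 ✓
(4,6)X 1/5 ✗
(5,1)O 4/4 ✓
(5,2)O 7/7 ✓
(5,3)O 6/8 ✓
(5,4)O 6/8 ✓
(5,5)O 4/7 ✗
(5,6)O 3/4 ✓
(6,1)O 3/3 ✓
(6,2)O 5/5 ✓
(6,3)O 4/5 ✓
(6,4)X 0/5 ✗
(6,5)O 4/5 ✓
(7,6)O 1/1 ✓
For instance (1,1) has only 1/2 same-type neighbors, below 5/8.

No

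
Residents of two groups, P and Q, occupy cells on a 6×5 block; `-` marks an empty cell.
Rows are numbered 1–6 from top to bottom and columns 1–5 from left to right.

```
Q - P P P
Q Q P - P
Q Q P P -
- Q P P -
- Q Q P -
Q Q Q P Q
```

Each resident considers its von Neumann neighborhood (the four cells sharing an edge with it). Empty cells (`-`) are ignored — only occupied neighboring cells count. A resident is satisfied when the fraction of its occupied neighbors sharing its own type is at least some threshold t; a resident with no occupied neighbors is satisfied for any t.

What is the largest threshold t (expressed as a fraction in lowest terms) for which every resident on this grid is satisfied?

0/1

(1,1)Q 1/1
(1,3)P 2/2
(1,4)P 2/2
(1,5)P 2/2
(2,1)Q 3/3
(2,2)Q 2/3
(2,3)P 2/3
(2,5)P 1/1
(3,1)Q 2/2
(3,2)Q 3/4
(3,3)P 3/4
(3,4)P 2/2
(4,2)Q 2/3
(4,3)P 2/4
(4,4)P 3/3
(5,2)Q 3/3
(5,3)Q 2/4
(5,4)P 2/3
(6,1)Q 1/1
(6,2)Q 3/3
(6,3)Q 2/3
(6,4)P 1/3
(6,5)Q 0/1
The smallest same-type fraction is 0/1 at (6,5), which reduces to 0/1. Any threshold above that leaves this resident unsatisfied.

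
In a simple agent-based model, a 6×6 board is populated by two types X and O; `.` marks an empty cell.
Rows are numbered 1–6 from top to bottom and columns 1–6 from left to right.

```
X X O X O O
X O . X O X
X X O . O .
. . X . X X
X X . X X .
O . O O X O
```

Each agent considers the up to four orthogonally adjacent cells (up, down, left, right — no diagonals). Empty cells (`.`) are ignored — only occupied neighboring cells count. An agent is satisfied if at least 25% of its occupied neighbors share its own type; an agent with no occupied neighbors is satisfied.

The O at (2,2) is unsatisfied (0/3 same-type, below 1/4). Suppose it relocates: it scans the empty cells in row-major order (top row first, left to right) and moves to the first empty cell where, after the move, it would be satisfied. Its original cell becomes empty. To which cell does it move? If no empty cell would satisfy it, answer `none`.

(2,3)

Vacating (2,2). Empty cells in order:
  (2,3): 2/3 same-type → satisfied — stop here.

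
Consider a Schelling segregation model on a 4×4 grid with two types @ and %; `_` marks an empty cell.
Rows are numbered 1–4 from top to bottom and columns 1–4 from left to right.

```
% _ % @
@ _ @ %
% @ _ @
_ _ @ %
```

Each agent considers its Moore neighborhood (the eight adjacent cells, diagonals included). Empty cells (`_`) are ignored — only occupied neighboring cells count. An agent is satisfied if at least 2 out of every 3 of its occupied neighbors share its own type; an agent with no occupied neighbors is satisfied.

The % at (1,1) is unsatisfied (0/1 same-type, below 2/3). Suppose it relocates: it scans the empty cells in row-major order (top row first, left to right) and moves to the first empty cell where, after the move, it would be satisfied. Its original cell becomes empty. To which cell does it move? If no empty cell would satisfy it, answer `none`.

Vacating (1,1). Empty cells in order:
  (1,2): 1/3 same-type → still unsatisfied.
  (2,2): 2/5 same-type → still unsatisfied.
  (3,3): 2/6 same-type → still unsatisfied.
  (4,1): 1/2 same-type → still unsatisfied.
  (4,2): 1/3 same-type → still unsatisfied.

none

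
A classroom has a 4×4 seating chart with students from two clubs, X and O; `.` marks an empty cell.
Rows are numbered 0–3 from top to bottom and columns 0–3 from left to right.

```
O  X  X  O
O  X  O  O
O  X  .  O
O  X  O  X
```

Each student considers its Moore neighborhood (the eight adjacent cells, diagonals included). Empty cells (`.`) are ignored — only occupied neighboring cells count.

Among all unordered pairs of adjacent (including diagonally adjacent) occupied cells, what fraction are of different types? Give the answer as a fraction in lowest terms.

10/17

Scan each occupied cell's neighbors to the right and below (and the two forward diagonals) so each pair is counted once.
From row 0: 7 unlike of 13 pairs (running 7/13).
From row 1: 5 unlike of 10 pairs (running 12/23).
From row 2: 5 unlike of 8 pairs (running 17/31).
From row 3: 3 unlike of 3 pairs (running 20/34).
Total adjacent occupied pairs: 34; unlike-type pairs: 20.
20/34 reduces to 10/17.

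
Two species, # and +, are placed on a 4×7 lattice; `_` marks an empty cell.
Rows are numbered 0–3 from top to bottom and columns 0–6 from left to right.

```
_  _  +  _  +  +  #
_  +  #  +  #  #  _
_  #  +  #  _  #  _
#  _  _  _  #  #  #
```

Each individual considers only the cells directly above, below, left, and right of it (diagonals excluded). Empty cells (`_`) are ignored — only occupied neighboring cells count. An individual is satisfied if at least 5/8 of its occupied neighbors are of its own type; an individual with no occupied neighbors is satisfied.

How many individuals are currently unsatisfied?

(0,2)+ 0/1 unhappy
(0,4)+ 1/2 unhappy
(0,5)+ 1/3 unhappy
(0,6)# 0/1 unhappy
(1,1)+ 0/2 unhappy
(1,2)# 0/4 unhappy
(1,3)+ 0/3 unhappy
(1,4)# 1/3 unhappy
(1,5)# 2/3 ok
(2,1)# 0/2 unhappy
(2,2)+ 0/3 unhappy
(2,3)# 0/2 unhappy
(2,5)# 2/2 ok
(3,0)# 0/0 ok
(3,4)# 1/1 ok
(3,5)# 3/3 ok
(3,6)# 1/1 ok
Unsatisfied: (0,2), (0,4), (0,5), (0,6), (1,1), (1,2), (1,3), (1,4), (2,1), (2,2), (2,3) — 11 in total.

11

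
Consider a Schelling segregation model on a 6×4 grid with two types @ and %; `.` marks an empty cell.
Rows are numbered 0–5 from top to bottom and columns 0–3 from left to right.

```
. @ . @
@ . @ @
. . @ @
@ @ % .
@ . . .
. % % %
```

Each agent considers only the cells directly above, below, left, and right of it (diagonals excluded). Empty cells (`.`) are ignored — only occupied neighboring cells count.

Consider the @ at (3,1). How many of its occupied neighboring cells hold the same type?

Occupied neighbors of (3,1): (3,0)=@, (3,2)=%.
Same type (@): 1 of 2.

1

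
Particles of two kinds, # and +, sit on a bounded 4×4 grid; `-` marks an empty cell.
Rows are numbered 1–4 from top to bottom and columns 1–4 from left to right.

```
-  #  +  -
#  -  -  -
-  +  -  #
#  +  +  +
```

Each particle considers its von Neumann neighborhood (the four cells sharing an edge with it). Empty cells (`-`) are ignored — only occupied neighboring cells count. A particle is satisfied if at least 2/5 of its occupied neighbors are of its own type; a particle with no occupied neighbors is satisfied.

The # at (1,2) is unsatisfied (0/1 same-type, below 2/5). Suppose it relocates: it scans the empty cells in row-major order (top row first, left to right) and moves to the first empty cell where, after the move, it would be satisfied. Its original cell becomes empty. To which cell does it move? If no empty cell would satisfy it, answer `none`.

(1,1)

Vacating (1,2). Empty cells in order:
  (1,1): 1/1 same-type → satisfied — stop here.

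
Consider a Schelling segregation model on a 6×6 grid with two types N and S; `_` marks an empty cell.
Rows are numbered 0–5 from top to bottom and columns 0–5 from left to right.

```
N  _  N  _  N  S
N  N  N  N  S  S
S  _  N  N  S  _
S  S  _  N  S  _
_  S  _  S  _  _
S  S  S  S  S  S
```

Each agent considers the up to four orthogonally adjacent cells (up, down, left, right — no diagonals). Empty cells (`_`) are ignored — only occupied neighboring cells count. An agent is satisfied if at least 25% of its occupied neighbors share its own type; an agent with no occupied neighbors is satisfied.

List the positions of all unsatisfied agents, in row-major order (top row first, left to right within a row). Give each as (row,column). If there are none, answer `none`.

(0,0)N 1/1 ok
(0,2)N 1/1 ok
(0,4)N 0/2 unhappy
(0,5)S 1/2 ok
(1,0)N 2/3 ok
(1,1)N 2/2 ok
(1,2)N 4/4 ok
(1,3)N 2/3 ok
(1,4)S 2/4 ok
(1,5)S 2/2 ok
(2,0)S 1/2 ok
(2,2)N 2/2 ok
(2,3)N 3/4 ok
(2,4)S 2/3 ok
(3,0)S 2/2 ok
(3,1)S 2/2 ok
(3,3)N 1/3 ok
(3,4)S 1/2 ok
(4,1)S 2/2 ok
(4,3)S 1/2 ok
(5,0)S 1/1 ok
(5,1)S 3/3 ok
(5,2)S 2/2 ok
(5,3)S 3/3 ok
(5,4)S 2/2 ok
(5,5)S 1/1 ok

(0,4)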